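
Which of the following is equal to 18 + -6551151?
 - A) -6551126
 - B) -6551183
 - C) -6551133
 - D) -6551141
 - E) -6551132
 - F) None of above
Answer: C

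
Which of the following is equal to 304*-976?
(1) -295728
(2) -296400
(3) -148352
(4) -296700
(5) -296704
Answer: 5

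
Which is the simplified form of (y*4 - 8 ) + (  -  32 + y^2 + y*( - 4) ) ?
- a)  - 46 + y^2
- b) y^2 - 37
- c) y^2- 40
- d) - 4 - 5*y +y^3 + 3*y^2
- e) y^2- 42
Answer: c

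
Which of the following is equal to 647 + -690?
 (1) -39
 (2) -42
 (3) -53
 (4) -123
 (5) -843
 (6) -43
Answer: 6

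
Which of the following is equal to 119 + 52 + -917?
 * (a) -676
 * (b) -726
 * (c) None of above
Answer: c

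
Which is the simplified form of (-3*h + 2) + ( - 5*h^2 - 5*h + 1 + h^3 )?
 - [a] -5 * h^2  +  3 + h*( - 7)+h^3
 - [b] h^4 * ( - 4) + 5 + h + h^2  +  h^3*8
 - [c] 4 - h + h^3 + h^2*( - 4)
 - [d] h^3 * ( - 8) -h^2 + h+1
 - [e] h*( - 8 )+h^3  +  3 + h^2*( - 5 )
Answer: e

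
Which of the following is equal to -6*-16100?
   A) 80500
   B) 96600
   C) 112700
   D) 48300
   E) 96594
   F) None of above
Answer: B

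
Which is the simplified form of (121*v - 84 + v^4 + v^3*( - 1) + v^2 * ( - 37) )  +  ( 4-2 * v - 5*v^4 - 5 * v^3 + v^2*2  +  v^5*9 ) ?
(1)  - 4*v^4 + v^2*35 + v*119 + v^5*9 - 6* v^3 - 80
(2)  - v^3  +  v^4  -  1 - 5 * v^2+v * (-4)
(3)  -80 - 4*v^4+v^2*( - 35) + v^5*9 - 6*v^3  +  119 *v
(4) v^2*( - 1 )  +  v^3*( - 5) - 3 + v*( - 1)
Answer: 3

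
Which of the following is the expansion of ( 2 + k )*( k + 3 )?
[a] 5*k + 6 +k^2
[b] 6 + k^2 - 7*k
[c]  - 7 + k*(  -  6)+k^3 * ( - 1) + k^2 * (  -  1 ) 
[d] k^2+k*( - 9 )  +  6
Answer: a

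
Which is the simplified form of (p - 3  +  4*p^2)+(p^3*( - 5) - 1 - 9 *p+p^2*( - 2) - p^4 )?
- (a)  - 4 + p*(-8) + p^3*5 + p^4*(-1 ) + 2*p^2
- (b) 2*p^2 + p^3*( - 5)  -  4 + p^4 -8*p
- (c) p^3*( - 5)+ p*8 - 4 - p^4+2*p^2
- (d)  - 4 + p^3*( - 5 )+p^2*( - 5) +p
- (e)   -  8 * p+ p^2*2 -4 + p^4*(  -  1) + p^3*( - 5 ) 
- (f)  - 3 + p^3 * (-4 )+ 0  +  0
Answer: e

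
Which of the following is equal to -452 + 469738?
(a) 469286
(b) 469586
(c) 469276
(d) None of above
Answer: a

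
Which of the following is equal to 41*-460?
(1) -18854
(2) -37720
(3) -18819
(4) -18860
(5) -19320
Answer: 4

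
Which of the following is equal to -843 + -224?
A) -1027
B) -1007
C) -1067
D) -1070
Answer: C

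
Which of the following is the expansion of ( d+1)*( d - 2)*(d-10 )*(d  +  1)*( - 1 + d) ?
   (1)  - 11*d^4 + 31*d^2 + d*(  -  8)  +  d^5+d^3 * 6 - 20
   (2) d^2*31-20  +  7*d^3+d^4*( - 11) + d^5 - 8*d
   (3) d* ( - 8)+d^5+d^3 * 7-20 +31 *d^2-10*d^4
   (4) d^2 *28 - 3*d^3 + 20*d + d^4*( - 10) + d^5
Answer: 2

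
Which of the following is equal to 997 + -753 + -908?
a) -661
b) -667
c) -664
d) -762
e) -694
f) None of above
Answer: c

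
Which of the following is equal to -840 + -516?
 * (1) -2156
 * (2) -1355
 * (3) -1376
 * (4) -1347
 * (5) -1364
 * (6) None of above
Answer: 6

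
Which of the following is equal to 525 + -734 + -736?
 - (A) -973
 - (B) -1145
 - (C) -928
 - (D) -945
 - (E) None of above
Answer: D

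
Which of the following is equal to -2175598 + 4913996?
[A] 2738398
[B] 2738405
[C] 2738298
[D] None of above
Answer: A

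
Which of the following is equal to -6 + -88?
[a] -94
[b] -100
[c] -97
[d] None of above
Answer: a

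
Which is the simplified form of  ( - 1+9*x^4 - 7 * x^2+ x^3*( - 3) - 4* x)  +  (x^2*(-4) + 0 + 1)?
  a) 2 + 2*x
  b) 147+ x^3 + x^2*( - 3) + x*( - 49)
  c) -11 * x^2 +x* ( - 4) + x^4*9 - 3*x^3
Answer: c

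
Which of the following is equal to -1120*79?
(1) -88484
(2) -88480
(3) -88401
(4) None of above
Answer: 2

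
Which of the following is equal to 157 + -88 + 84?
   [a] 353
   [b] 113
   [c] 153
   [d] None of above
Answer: c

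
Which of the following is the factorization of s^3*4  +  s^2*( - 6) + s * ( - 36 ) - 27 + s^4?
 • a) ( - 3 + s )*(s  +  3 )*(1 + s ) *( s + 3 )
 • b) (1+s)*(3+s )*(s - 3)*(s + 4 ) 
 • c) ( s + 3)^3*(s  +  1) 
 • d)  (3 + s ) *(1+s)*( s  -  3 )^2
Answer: a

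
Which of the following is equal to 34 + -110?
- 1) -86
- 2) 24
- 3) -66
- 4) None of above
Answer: 4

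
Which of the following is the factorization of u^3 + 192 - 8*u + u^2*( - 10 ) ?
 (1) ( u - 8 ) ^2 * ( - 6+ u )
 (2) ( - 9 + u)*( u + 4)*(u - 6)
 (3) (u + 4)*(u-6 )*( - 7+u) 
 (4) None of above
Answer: 4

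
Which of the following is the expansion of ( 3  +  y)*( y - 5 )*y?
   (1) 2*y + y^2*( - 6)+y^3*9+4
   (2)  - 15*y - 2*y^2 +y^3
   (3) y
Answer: 2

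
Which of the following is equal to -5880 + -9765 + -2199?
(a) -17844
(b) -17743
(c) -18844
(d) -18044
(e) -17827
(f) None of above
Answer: a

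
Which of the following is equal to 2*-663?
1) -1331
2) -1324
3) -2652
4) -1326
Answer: 4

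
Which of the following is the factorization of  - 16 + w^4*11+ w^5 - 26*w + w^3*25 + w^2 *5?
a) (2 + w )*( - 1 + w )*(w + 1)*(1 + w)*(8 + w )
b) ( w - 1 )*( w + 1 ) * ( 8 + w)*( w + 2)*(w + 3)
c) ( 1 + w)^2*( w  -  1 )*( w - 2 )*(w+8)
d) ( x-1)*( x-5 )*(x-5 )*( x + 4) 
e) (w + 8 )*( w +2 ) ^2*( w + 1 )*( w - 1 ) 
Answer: a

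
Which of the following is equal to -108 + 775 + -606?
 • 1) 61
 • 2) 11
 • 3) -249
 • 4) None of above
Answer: 1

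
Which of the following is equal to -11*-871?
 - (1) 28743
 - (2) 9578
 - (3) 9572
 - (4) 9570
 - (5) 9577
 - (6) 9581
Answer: 6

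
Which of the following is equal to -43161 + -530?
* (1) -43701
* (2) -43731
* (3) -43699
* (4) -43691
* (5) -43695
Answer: 4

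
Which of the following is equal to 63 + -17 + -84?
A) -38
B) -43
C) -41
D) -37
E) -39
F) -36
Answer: A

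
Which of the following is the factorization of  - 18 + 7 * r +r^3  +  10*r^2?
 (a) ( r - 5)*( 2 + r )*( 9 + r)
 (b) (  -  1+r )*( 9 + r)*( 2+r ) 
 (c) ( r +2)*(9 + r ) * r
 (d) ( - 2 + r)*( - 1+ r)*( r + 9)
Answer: b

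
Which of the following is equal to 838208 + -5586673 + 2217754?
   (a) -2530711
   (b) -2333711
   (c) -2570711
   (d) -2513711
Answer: a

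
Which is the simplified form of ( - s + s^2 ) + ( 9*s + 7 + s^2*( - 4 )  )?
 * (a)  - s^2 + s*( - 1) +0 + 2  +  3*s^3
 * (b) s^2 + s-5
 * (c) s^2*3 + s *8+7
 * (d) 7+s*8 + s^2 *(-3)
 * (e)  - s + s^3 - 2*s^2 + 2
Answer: d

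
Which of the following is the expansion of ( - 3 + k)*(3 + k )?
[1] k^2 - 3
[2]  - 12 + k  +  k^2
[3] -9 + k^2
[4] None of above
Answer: 3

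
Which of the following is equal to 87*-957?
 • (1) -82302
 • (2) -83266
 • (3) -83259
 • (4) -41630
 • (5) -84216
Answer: 3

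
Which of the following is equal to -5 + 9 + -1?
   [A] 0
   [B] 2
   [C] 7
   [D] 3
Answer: D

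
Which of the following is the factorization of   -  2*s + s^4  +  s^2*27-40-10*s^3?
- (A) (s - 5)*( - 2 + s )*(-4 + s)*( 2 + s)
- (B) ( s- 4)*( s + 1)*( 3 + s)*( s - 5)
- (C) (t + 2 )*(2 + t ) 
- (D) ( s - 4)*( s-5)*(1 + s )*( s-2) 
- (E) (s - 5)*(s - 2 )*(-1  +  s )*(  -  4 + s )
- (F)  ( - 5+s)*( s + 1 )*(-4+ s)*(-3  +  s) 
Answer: D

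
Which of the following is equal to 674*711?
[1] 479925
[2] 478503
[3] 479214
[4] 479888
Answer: 3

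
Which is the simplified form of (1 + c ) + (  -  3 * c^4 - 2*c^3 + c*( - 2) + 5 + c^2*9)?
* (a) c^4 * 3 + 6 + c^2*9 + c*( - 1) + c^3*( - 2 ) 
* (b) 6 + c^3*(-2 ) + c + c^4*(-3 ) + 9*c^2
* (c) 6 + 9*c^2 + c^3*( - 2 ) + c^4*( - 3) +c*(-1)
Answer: c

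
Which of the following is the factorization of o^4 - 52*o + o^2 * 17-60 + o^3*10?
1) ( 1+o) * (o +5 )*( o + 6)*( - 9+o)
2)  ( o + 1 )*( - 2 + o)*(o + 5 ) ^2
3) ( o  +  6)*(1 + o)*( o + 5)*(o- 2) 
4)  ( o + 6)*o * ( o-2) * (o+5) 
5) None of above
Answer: 3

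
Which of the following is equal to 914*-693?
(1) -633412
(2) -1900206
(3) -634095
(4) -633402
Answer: 4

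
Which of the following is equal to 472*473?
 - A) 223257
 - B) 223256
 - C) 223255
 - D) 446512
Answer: B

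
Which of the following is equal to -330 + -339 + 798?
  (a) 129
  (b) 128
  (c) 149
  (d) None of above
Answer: a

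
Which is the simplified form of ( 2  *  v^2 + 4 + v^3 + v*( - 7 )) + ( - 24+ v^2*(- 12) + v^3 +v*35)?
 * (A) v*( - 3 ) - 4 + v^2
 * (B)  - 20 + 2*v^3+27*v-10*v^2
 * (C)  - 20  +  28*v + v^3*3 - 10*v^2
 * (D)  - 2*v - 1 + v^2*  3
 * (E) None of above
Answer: E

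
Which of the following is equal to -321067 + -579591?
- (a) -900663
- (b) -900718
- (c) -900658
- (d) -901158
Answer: c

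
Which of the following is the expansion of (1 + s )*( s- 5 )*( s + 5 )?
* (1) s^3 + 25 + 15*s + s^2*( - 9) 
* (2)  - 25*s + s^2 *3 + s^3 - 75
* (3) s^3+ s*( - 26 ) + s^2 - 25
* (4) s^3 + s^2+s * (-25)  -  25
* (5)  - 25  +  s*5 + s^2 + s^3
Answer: 4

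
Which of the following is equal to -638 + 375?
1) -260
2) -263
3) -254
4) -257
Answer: 2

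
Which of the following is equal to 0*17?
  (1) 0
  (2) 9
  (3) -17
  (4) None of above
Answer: 1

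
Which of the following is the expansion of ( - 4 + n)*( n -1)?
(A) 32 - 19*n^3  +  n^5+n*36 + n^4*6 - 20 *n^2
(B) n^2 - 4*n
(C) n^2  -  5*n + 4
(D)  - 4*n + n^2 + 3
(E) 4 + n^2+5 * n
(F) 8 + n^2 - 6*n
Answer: C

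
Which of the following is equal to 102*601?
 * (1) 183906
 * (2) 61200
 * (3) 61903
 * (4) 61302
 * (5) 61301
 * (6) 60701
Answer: 4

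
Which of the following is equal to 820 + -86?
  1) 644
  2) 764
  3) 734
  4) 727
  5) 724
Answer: 3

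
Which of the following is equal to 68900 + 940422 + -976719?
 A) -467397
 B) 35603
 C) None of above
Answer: C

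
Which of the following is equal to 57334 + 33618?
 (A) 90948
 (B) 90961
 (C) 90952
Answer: C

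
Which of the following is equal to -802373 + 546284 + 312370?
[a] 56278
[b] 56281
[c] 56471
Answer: b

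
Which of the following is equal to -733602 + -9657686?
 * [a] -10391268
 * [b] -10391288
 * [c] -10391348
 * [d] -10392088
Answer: b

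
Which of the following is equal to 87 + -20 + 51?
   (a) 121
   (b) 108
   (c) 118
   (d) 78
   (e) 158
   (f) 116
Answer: c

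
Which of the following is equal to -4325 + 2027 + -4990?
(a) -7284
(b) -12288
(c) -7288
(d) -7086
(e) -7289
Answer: c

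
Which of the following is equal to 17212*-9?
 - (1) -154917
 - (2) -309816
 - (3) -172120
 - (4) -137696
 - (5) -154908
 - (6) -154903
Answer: 5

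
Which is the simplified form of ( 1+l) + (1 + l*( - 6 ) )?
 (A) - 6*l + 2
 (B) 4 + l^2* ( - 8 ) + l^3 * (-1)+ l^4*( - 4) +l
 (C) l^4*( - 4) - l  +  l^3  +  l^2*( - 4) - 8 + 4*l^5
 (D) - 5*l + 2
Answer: D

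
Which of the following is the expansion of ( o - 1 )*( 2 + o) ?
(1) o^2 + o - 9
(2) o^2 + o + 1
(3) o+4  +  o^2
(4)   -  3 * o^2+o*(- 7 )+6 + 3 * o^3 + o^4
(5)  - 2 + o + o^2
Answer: 5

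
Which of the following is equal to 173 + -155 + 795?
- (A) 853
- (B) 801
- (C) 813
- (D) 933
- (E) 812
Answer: C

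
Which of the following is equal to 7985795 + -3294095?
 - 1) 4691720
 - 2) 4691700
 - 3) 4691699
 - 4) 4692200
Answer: 2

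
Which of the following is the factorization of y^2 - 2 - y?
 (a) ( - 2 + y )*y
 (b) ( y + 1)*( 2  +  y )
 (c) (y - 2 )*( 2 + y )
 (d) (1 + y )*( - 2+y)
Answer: d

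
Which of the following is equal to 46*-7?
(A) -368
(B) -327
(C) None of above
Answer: C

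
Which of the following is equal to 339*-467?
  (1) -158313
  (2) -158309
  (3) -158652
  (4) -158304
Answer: 1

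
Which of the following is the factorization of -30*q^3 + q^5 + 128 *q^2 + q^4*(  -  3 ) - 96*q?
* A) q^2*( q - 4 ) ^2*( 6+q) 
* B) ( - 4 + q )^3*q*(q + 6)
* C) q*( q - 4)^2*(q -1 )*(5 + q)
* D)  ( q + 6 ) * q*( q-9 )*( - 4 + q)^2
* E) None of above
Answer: E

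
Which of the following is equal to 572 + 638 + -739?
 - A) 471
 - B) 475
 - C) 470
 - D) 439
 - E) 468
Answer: A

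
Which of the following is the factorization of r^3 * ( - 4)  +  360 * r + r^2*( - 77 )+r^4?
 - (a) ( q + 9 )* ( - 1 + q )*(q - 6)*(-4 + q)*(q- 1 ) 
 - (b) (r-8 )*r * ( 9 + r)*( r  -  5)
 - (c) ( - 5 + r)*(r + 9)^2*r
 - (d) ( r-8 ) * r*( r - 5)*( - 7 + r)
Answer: b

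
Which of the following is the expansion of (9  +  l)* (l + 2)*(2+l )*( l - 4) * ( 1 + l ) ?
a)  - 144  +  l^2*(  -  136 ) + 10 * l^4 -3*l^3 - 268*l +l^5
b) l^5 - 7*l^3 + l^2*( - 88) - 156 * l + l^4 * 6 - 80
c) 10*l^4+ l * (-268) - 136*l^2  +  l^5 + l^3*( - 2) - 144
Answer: a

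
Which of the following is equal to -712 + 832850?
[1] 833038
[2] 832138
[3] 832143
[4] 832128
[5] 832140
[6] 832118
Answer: 2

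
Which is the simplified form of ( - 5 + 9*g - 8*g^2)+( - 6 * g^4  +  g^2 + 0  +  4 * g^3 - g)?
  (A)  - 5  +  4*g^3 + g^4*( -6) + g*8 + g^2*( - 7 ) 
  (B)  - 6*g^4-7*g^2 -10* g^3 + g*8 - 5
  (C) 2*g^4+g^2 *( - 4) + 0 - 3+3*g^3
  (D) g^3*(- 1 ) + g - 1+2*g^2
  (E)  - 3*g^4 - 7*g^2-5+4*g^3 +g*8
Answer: A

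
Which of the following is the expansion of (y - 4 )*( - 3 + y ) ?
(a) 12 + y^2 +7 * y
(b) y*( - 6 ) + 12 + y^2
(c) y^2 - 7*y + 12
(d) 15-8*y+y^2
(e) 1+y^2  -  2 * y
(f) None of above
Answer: c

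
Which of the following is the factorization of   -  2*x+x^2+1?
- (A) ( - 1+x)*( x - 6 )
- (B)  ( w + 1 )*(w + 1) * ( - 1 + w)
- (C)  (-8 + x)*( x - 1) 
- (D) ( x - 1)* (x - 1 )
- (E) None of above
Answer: D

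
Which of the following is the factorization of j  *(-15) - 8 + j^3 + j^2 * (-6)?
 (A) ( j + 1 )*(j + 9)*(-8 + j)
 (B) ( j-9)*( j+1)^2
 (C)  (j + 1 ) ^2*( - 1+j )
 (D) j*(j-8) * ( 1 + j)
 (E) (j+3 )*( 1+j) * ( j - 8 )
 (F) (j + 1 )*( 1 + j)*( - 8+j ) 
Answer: F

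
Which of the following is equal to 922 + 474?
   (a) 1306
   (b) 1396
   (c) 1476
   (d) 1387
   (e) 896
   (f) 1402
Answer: b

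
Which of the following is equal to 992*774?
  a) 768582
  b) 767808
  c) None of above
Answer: b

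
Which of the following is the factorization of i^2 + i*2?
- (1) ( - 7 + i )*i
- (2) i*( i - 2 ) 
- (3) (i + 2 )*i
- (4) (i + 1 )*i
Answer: 3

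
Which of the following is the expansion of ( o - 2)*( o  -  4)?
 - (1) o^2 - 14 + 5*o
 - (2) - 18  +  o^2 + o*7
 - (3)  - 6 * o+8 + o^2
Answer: 3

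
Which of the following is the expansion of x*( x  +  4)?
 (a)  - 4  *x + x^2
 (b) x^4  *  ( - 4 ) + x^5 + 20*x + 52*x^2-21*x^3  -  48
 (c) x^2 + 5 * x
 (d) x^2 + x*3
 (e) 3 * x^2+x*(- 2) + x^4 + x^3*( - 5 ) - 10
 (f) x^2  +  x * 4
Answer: f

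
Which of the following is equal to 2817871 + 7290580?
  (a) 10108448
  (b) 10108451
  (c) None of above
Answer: b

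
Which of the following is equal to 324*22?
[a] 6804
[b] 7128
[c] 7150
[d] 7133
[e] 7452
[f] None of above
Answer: b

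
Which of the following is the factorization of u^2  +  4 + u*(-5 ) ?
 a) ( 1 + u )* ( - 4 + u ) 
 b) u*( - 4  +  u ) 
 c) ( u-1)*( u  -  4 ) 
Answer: c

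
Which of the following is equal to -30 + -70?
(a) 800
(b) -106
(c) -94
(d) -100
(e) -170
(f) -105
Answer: d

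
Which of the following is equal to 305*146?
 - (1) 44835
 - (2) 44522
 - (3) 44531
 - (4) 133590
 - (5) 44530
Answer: 5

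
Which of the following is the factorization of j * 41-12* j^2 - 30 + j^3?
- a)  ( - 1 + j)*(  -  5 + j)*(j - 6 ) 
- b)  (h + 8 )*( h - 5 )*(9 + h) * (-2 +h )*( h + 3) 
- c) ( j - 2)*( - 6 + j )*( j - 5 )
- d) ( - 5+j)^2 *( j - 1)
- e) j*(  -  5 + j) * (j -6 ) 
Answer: a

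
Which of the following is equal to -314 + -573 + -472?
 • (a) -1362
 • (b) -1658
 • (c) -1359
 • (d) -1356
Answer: c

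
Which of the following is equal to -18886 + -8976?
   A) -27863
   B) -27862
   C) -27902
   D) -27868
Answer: B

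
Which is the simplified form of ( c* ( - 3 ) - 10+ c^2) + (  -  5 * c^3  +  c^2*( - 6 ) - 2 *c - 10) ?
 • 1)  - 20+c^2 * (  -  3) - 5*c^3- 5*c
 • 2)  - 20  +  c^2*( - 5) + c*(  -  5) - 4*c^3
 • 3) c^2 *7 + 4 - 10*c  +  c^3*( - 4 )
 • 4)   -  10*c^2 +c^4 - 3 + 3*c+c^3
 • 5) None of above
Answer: 5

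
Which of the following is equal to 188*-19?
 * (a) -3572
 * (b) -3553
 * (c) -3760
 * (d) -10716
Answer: a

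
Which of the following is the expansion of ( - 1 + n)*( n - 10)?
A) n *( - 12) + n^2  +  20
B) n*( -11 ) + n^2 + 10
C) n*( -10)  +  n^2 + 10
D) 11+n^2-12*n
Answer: B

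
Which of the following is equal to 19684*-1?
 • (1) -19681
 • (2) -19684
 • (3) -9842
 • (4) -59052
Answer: 2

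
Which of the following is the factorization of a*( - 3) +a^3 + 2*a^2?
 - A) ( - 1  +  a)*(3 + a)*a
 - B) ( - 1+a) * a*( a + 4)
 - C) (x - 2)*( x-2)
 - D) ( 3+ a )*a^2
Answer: A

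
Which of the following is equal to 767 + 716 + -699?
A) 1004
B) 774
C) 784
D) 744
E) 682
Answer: C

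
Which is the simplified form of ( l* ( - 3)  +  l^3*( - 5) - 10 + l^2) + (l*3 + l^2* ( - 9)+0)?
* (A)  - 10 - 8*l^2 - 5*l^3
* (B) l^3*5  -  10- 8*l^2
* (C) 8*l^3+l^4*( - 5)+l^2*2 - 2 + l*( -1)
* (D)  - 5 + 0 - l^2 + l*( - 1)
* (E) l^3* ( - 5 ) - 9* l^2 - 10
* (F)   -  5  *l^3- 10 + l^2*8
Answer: A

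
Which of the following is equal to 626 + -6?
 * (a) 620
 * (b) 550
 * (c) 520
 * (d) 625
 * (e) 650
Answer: a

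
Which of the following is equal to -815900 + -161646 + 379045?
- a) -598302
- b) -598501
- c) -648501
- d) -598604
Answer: b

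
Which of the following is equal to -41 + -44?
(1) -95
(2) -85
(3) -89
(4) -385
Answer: 2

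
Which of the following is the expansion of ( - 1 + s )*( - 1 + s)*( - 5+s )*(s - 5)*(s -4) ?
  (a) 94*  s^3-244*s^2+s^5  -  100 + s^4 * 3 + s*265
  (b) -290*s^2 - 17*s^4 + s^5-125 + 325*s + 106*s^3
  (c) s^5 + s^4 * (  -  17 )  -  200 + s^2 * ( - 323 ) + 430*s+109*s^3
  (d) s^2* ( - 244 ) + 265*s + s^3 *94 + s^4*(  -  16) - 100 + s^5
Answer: d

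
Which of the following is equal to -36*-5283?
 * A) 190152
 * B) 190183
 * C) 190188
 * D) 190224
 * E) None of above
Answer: C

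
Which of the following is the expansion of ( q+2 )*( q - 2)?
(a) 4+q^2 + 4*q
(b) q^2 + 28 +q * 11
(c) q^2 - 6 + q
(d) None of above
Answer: d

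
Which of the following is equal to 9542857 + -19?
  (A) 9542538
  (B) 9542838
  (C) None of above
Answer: B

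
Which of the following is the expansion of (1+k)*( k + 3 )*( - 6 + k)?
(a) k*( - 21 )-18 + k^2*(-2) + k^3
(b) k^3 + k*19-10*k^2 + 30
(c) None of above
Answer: a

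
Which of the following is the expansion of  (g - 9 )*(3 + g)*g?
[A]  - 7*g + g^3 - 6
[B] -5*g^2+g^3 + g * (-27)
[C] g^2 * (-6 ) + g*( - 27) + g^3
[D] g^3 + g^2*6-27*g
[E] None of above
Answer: C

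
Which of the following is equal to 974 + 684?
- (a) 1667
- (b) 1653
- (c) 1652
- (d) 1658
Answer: d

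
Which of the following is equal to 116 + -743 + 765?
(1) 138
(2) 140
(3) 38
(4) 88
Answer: 1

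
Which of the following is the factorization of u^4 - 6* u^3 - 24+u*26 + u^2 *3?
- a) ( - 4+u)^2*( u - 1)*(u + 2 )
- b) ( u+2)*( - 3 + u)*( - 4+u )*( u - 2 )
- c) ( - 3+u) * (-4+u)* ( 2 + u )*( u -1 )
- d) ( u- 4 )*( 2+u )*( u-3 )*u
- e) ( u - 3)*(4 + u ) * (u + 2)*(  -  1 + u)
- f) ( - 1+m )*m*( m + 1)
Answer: c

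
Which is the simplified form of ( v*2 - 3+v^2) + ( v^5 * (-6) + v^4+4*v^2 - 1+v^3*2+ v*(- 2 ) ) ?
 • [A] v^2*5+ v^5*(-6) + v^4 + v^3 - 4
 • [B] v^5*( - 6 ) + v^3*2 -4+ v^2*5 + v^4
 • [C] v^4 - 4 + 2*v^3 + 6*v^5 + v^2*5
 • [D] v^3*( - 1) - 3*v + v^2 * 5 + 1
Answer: B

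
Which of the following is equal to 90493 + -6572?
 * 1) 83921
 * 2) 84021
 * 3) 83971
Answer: 1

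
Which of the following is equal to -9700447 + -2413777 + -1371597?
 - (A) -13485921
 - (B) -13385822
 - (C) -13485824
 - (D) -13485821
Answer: D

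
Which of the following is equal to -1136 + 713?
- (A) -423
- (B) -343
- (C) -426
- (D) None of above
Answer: A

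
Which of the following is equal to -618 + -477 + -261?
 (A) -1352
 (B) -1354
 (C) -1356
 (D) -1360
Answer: C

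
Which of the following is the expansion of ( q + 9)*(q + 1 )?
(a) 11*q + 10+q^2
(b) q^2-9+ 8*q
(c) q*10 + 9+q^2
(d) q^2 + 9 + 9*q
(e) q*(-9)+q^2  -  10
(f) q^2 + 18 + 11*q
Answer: c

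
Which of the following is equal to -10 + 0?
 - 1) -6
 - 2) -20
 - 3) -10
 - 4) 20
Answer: 3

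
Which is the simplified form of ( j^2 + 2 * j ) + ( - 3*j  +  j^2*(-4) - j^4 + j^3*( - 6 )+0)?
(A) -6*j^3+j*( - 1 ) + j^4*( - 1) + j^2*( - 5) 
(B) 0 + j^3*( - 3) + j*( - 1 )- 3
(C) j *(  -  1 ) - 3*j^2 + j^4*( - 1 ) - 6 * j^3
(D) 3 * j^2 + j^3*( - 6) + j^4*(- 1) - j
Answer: C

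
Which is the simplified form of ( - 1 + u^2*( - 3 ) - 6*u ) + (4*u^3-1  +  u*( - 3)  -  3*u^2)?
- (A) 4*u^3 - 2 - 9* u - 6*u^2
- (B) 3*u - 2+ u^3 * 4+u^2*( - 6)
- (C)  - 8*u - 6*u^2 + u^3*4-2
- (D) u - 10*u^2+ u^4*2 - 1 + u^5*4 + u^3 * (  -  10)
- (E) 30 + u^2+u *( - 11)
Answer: A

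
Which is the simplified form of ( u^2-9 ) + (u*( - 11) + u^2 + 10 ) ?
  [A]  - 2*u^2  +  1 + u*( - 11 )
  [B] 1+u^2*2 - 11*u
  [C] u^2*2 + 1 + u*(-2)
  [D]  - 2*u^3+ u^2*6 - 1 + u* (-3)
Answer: B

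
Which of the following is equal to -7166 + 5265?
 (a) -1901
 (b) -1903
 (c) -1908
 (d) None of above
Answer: a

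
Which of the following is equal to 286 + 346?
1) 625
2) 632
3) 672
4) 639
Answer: 2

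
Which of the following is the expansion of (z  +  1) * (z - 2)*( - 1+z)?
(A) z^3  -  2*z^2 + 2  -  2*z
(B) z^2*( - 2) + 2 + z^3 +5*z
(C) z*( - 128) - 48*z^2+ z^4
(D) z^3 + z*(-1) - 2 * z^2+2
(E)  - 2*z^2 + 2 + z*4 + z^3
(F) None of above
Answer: D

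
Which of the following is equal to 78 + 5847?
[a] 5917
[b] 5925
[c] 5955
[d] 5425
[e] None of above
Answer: b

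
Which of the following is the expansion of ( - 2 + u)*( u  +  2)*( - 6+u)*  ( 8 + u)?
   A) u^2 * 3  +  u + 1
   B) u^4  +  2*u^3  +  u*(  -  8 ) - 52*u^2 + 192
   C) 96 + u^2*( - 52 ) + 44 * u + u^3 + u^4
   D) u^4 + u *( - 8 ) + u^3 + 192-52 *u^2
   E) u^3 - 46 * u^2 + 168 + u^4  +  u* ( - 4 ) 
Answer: B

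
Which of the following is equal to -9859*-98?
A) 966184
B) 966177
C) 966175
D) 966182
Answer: D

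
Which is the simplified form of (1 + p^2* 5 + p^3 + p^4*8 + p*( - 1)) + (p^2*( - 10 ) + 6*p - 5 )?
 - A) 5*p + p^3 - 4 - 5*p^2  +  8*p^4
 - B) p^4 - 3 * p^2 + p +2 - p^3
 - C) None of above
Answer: A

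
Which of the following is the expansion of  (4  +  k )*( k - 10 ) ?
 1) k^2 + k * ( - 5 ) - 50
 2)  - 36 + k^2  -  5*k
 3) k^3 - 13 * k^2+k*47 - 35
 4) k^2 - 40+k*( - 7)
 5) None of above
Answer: 5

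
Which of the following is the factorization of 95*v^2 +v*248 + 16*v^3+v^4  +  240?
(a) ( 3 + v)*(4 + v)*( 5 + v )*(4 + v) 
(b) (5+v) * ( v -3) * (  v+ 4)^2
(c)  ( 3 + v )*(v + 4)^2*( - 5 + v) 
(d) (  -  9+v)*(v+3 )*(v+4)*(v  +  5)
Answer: a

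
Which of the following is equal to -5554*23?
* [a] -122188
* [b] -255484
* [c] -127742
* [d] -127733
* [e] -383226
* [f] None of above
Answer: c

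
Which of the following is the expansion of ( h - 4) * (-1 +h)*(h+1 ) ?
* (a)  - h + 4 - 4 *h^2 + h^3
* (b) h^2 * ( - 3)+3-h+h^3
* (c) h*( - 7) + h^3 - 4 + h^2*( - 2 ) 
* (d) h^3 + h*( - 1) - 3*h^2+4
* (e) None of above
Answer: a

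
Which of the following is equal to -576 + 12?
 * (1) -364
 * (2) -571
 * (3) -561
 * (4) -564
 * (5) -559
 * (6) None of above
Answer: 4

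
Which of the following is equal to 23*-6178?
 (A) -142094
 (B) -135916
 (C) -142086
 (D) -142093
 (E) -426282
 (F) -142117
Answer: A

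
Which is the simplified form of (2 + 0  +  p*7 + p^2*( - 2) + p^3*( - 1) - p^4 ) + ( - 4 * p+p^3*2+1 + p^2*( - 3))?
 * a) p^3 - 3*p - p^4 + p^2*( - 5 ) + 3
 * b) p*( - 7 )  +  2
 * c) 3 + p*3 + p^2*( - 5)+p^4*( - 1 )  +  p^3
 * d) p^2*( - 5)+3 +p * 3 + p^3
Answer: c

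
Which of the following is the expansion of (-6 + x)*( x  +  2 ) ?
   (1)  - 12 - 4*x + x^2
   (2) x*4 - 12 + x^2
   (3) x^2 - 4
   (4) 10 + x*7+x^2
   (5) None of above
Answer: 1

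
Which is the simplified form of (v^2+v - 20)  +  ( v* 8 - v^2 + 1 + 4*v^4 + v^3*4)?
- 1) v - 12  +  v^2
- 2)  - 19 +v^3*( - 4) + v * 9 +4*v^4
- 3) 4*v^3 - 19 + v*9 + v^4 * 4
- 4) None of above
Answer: 3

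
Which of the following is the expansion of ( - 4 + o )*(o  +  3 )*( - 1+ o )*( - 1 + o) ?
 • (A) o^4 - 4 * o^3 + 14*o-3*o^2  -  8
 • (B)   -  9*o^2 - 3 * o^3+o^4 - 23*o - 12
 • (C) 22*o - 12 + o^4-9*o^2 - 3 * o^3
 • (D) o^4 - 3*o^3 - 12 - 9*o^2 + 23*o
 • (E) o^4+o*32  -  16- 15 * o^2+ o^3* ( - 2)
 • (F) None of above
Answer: D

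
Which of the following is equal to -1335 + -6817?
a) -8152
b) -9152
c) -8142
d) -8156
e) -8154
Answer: a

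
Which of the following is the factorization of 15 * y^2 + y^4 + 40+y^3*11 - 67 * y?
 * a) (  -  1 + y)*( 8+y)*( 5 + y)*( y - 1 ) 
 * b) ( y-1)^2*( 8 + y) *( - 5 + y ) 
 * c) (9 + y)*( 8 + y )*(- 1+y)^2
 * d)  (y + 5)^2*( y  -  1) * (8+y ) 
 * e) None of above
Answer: a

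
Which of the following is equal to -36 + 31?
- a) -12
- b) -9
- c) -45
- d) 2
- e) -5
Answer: e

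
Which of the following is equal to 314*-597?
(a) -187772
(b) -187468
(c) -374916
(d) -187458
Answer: d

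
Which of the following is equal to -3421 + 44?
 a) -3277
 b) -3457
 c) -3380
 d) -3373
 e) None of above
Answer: e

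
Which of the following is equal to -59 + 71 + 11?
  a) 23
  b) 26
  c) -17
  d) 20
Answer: a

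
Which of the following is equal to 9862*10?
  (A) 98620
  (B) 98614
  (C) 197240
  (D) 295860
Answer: A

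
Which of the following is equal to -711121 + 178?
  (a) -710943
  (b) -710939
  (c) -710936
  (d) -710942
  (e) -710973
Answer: a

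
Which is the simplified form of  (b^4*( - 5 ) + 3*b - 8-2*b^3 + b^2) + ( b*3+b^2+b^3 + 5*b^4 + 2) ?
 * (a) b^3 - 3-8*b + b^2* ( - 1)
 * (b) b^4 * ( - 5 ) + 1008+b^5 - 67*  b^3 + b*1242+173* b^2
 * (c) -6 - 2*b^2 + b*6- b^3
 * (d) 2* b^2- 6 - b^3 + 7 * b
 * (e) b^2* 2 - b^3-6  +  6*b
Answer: e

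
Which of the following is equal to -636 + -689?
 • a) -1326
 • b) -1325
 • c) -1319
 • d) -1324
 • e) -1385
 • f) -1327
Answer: b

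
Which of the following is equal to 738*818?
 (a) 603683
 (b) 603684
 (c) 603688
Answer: b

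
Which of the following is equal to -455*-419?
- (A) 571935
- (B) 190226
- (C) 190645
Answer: C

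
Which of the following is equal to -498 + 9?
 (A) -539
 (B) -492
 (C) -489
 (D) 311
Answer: C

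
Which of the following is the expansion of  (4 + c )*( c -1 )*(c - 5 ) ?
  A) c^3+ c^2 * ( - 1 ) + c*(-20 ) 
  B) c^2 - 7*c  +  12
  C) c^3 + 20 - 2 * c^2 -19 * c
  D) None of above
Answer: C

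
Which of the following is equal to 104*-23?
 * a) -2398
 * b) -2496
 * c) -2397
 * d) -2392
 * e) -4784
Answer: d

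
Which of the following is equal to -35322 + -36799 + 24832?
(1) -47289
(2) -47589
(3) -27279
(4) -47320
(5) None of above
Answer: 1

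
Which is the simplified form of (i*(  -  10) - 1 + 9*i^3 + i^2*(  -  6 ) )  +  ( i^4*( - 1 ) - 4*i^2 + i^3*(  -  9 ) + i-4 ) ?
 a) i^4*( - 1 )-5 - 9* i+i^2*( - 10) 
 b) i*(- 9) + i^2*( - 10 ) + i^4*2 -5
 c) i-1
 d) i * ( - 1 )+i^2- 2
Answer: a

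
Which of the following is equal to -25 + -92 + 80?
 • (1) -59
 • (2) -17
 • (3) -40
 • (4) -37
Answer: 4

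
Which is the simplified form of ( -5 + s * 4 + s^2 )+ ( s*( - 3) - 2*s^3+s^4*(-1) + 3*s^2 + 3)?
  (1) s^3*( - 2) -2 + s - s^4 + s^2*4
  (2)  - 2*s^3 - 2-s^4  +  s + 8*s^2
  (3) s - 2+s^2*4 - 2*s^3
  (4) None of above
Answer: 1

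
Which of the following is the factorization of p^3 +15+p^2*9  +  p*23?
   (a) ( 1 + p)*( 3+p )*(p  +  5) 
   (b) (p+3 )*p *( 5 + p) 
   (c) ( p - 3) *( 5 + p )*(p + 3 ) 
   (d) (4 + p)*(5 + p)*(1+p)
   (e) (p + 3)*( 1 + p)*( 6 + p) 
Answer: a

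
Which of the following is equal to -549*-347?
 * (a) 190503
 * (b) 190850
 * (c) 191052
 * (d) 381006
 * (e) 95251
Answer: a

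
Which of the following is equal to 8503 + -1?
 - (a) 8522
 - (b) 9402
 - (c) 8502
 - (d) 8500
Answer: c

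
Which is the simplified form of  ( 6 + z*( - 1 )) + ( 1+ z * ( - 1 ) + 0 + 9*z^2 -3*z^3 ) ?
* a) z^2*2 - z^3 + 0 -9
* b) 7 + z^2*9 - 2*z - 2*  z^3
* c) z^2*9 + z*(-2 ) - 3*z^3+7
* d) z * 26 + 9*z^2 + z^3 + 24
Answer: c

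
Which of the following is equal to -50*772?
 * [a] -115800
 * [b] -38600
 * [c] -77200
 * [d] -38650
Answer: b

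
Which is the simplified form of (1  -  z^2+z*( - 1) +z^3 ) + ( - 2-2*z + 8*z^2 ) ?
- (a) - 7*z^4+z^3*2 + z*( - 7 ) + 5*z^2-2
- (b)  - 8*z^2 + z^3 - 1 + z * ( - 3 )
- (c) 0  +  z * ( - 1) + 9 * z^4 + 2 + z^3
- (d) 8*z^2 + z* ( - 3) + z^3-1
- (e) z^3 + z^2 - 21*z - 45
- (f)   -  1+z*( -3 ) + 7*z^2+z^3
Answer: f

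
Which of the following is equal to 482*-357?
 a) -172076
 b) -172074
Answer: b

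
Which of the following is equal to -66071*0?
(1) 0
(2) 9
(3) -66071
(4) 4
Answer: 1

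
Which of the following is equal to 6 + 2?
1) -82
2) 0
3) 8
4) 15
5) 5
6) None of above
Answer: 3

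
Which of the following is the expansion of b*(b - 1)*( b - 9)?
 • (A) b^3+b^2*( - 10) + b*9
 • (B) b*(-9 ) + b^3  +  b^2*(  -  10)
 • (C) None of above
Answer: A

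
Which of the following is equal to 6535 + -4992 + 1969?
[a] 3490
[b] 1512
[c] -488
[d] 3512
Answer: d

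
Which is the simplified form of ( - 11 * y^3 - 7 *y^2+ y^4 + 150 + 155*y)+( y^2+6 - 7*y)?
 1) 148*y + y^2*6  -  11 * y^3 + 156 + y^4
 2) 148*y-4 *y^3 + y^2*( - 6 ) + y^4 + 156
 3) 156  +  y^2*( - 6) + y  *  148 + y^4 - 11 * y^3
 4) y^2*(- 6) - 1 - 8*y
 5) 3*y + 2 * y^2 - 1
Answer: 3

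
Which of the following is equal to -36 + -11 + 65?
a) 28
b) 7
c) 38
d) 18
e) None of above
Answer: d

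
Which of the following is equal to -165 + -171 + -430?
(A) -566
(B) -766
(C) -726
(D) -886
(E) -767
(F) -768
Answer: B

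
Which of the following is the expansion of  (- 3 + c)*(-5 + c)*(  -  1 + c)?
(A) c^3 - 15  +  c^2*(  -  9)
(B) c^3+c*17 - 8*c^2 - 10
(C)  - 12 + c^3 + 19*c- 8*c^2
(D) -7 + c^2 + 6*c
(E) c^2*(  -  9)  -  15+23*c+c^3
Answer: E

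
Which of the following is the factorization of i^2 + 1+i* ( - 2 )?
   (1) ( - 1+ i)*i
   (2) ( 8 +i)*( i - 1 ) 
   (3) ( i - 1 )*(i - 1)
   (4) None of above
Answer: 3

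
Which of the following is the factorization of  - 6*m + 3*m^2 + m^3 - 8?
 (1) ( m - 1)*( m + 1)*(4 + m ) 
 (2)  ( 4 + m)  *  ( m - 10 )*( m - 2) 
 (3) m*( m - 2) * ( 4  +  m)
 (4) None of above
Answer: 4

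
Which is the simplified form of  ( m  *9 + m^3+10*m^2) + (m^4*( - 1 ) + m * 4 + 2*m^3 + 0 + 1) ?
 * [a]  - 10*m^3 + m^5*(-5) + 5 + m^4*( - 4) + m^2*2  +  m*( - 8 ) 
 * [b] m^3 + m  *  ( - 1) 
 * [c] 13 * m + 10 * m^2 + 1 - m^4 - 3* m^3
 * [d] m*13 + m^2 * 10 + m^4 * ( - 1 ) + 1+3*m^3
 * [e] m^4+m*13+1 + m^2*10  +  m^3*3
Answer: d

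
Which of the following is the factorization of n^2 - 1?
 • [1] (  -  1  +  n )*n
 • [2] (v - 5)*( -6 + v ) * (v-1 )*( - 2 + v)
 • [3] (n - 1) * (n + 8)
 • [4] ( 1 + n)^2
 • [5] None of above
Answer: 5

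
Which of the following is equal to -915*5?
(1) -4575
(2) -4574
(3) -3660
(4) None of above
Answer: 1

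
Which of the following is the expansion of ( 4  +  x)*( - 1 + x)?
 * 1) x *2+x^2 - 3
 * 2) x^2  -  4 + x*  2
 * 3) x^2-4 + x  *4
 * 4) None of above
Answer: 4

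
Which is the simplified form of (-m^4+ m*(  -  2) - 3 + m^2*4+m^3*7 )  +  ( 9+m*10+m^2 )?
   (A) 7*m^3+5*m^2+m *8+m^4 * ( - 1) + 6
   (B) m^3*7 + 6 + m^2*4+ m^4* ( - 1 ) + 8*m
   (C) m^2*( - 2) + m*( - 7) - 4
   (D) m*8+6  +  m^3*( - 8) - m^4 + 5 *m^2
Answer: A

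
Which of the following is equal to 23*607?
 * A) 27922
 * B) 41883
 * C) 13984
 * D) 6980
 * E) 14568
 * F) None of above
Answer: F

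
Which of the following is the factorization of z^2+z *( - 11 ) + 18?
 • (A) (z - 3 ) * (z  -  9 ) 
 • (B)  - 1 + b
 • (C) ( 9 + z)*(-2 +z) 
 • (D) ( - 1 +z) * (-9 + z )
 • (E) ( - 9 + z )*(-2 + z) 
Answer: E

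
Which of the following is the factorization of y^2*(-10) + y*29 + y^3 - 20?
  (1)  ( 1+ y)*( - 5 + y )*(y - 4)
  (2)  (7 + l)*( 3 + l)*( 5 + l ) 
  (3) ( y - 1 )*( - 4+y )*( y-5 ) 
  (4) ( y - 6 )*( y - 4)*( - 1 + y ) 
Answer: 3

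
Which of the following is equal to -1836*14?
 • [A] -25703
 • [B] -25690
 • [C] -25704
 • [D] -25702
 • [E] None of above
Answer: C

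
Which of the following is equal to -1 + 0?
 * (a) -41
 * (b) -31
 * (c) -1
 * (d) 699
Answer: c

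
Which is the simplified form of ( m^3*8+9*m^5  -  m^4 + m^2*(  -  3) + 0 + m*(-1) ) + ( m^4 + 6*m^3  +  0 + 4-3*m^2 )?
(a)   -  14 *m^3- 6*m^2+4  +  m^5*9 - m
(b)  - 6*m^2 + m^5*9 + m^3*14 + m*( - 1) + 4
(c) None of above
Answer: b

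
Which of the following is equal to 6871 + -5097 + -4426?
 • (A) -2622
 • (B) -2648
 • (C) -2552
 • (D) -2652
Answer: D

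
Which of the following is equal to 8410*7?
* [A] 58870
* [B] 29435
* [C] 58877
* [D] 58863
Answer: A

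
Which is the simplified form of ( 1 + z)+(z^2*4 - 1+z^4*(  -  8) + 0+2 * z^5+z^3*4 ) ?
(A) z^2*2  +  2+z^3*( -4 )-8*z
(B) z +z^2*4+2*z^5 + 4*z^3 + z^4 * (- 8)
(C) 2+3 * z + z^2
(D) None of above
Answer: B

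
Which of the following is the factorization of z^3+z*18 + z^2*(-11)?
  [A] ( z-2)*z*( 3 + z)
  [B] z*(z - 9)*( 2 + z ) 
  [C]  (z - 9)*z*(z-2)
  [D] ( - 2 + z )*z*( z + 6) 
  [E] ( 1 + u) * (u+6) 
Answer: C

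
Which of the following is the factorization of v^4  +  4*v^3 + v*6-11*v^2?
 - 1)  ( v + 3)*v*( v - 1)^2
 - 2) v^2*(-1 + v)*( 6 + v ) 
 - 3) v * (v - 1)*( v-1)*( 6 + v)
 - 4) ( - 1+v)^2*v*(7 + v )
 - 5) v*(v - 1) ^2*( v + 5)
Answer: 3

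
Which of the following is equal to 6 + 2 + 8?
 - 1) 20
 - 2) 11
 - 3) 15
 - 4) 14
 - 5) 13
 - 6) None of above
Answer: 6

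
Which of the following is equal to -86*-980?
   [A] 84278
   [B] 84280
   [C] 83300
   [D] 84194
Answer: B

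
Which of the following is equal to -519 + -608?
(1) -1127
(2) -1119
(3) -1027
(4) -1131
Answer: 1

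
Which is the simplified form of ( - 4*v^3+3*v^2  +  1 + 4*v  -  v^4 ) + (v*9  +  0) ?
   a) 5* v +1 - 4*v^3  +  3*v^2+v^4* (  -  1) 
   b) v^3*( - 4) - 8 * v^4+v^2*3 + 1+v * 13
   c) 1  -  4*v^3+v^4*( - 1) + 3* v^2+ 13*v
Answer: c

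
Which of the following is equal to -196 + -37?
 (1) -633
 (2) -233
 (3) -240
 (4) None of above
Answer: 2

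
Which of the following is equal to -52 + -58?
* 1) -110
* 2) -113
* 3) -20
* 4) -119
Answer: 1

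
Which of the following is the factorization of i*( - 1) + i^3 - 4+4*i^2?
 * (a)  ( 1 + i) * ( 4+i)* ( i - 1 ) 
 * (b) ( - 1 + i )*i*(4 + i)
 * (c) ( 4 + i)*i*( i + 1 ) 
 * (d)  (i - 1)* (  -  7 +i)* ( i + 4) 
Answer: a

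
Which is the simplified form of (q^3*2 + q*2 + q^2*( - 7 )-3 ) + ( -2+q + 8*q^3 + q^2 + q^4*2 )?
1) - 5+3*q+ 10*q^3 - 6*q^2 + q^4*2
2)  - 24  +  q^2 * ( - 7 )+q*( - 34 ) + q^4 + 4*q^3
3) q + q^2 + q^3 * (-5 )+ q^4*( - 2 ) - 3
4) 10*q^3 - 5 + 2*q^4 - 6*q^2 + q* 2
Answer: 1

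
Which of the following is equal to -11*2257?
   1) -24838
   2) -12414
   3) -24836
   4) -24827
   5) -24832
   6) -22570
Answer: 4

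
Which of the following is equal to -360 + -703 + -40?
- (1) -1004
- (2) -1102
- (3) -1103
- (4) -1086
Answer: 3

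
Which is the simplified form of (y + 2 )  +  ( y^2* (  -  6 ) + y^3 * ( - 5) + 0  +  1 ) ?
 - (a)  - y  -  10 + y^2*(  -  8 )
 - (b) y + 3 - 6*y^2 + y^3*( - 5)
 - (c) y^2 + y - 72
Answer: b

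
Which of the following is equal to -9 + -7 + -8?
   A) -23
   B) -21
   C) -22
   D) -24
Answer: D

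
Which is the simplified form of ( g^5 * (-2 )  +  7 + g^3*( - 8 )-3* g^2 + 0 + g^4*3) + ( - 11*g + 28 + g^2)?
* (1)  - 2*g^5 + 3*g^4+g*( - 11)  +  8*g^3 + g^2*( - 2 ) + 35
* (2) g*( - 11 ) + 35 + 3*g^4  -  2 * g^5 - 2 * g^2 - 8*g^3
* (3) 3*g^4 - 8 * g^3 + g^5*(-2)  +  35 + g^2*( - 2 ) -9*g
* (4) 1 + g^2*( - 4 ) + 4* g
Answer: 2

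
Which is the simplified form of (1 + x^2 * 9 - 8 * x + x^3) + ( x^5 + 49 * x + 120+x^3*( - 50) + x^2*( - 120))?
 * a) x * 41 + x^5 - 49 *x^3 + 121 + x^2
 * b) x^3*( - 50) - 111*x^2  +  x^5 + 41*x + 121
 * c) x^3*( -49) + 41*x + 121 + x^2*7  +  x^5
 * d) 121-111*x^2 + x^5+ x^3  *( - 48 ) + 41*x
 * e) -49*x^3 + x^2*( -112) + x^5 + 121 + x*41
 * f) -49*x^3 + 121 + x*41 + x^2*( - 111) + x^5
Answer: f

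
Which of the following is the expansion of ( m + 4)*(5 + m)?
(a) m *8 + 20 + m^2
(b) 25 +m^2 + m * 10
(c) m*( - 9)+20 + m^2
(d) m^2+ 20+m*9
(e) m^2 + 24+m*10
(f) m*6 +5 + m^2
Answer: d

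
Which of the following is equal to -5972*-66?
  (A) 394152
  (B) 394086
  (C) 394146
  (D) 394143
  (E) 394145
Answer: A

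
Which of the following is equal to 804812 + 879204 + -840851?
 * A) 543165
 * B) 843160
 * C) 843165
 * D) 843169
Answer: C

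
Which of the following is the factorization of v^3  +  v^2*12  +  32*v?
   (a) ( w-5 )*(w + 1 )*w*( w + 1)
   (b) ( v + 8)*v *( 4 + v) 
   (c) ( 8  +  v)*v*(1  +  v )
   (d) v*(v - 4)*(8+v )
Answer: b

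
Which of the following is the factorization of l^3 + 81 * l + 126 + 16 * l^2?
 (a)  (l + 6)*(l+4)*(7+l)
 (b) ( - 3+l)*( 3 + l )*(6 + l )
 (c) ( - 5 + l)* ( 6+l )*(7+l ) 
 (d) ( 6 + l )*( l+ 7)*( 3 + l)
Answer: d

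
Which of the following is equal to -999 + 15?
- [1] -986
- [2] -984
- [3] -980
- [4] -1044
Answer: 2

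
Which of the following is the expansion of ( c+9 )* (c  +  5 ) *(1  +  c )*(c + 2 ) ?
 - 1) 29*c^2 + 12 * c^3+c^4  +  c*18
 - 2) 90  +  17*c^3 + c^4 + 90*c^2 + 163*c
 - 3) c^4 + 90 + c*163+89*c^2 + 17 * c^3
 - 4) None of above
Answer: 3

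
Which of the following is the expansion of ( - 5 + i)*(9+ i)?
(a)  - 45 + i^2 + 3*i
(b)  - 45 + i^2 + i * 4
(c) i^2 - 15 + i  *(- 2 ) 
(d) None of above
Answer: b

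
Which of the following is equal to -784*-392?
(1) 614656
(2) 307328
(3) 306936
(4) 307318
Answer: 2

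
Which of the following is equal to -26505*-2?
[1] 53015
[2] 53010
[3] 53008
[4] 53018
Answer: 2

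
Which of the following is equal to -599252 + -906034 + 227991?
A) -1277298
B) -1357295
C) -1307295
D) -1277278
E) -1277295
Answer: E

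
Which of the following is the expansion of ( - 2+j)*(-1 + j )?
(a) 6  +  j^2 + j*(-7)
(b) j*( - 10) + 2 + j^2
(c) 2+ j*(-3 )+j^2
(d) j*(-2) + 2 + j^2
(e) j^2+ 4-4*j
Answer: c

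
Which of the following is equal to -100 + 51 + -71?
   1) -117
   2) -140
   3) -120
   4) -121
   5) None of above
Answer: 3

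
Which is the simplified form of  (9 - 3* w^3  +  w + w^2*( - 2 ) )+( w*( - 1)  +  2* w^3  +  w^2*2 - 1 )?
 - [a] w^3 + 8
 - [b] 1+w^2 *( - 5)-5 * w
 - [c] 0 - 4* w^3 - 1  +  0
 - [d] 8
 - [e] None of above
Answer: e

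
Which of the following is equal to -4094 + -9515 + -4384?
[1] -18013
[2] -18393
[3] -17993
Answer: 3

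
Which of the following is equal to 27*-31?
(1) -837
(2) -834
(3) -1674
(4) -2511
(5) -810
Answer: 1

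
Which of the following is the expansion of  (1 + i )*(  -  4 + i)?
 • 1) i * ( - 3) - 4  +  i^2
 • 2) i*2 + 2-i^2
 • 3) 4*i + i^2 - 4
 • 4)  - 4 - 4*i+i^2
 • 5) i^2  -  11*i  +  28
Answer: 1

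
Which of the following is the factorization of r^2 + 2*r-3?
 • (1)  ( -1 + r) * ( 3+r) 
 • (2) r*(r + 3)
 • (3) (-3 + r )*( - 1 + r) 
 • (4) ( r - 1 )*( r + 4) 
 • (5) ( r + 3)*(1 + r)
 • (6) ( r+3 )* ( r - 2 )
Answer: 1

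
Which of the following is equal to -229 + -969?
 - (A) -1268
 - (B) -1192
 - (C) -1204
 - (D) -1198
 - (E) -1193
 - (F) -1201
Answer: D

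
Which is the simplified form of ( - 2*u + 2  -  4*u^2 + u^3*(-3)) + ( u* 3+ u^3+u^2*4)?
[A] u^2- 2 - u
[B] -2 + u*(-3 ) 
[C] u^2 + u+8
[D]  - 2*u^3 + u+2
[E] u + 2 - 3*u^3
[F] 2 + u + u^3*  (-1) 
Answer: D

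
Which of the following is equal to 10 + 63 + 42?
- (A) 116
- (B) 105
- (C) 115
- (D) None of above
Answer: C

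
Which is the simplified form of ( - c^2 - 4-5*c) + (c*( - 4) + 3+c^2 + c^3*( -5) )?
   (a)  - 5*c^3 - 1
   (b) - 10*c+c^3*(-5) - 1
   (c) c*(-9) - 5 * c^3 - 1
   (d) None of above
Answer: c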